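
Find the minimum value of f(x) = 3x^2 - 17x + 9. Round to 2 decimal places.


For a quadratic f(x) = ax^2 + bx + c with a > 0, the minimum is at the vertex.
Vertex x-coordinate: x = -b/(2a)
x = -(-17) / (2 * 3)
x = 17/6
Substitute back to find the minimum value:
f(17/6) = 3 * (17/6)^2 - 17 * (17/6) + 9
= 289/12 - 289/6 + 9
= -181/12 ≈ -15.08

-15.08


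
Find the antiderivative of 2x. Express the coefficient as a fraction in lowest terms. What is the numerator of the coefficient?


Apply the power rule for integration:
integral of ax^n dx = a/(n+1) * x^(n+1) + C
integral of 2x dx
= 2/2 * x^2 + C
= 1 * x^2 + C
The coefficient in lowest terms is 1 = 1/1, so its numerator is 1

1


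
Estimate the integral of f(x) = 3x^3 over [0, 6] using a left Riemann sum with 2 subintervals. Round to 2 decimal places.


Left Riemann sum uses left endpoints of each subinterval.
Interval: [0, 6], n = 2
dx = (6 - 0) / 2 = 3
Left endpoints: [0, 3]
f values: [0, 81]
Sum = dx * (sum of f values)
= 3 * 81
= 243 = 243.00

243.00


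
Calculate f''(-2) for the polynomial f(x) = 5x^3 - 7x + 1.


First derivative:
f'(x) = 15x^2 - 7
Second derivative:
f''(x) = 30x
Substitute x = -2:
f''(-2) = 30 * (-2) + 0
= -60 + 0
= -60

-60


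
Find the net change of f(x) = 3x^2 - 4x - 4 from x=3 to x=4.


Net change = f(b) - f(a)
f(x) = 3x^2 - 4x - 4
Compute f(4):
f(4) = 3 * 4^2 - 4 * 4 - 4
= 48 - 16 - 4
= 28
Compute f(3):
f(3) = 3 * 3^2 - 4 * 3 - 4
= 27 - 12 - 4
= 11
Net change = 28 - 11 = 17

17


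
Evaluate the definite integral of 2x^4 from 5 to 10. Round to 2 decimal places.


Find the antiderivative of 2x^4:
F(x) = 2/5 * x^5
Apply the Fundamental Theorem of Calculus:
F(10) - F(5)
= 2/5 * 10^5 - 2/5 * 5^5
= 2/5 * (100000 - 3125)
= 2/5 * 96875
= 38750 = 38750.00

38750.00


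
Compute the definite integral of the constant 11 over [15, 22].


The integral of a constant k over [a, b] equals k * (b - a).
integral from 15 to 22 of 11 dx
= 11 * (22 - 15)
= 11 * 7
= 77

77


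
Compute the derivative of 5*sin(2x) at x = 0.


Apply the chain rule to differentiate 5*sin(2x):
d/dx [5*sin(2x)]
= 5 * cos(2x) * d/dx(2x)
= 5 * 2 * cos(2x)
= 10 * cos(2x)
Evaluate at x = 0:
= 10 * cos(0)
= 10 * 1
= 10

10


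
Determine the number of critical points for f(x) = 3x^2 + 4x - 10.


Find where f'(x) = 0:
f'(x) = 6x + 4
Set f'(x) = 0:
6x + 4 = 0
x = -4 / 6 = -2/3
This is a linear equation in x, so there is exactly one solution.
Number of critical points: 1

1


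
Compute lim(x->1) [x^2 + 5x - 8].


Since polynomials are continuous, we use direct substitution.
lim(x->1) of x^2 + 5x - 8
= 1 * 1^2 + 5 * 1 - 8
= 1 + 5 - 8
= -2

-2


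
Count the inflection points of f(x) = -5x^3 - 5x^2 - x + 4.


Inflection points occur where f''(x) = 0 and concavity changes.
f(x) = -5x^3 - 5x^2 - x + 4
f'(x) = -15x^2 - 10x - 1
f''(x) = -30x - 10
Set f''(x) = 0:
-30x - 10 = 0
x = 10 / (-30) = -1/3
Since f''(x) is linear (degree 1), it changes sign at this point.
Therefore there is exactly 1 inflection point.

1


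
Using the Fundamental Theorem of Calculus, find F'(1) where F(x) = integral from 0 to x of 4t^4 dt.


By the Fundamental Theorem of Calculus (Part 1):
If F(x) = integral from 0 to x of f(t) dt, then F'(x) = f(x)
Here f(t) = 4t^4
So F'(x) = 4x^4
Evaluate at x = 1:
F'(1) = 4 * 1^4
= 4 * 1
= 4

4


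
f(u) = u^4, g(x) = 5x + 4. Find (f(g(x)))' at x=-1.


Using the chain rule: (f(g(x)))' = f'(g(x)) * g'(x)
First, find g(-1):
g(-1) = 5 * (-1) + 4 = -1
Next, f'(u) = 4u^3
And g'(x) = 5
So f'(g(-1)) * g'(-1)
= 4 * (-1)^3 * 5
= 4 * (-1) * 5
= -20

-20


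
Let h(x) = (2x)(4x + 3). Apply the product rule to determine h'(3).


Let u(x) = 2x and v(x) = 4x + 3
u'(x) = 2
v'(x) = 4
Product rule: h'(x) = u'(x)*v(x) + u(x)*v'(x)
= 2 * (4x + 3) + (2x) * 4
At x = 3:
u(3) = 2 * 3 + 0 = 6
v(3) = 4 * 3 + 3 = 15
h'(3) = 2 * 15 + 6 * 4
= 30 + 24
= 54

54


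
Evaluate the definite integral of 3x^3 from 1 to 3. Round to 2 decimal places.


Find the antiderivative of 3x^3:
F(x) = 3/4 * x^4
Apply the Fundamental Theorem of Calculus:
F(3) - F(1)
= 3/4 * 3^4 - 3/4 * 1^4
= 3/4 * (81 - 1)
= 3/4 * 80
= 60 = 60.00

60.00


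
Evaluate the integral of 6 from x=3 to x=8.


The integral of a constant k over [a, b] equals k * (b - a).
integral from 3 to 8 of 6 dx
= 6 * (8 - 3)
= 6 * 5
= 30

30


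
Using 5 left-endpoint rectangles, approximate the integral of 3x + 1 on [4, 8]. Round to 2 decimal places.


Left Riemann sum uses left endpoints of each subinterval.
Interval: [4, 8], n = 5
dx = (8 - 4) / 5 = 4/5
Left endpoints: [4, 24/5, 28/5, 32/5, 36/5]
f values: [13, 77/5, 89/5, 101/5, 113/5]
Sum = dx * (sum of f values)
= 4/5 * 89
= 356/5 = 71.20

71.20


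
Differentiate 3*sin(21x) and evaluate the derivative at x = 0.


Apply the chain rule to differentiate 3*sin(21x):
d/dx [3*sin(21x)]
= 3 * cos(21x) * d/dx(21x)
= 3 * 21 * cos(21x)
= 63 * cos(21x)
Evaluate at x = 0:
= 63 * cos(0)
= 63 * 1
= 63

63


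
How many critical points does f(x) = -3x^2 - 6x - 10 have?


Find where f'(x) = 0:
f'(x) = -6x - 6
Set f'(x) = 0:
-6x - 6 = 0
x = 6 / (-6) = -1
This is a linear equation in x, so there is exactly one solution.
Number of critical points: 1

1


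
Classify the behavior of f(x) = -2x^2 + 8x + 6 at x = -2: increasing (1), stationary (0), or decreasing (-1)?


Compute f'(x) to determine behavior:
f'(x) = -4x + 8
f'(-2) = -4 * (-2) + 8
= 8 + 8
= 16
Since f'(-2) > 0, the function is increasing (1)

1


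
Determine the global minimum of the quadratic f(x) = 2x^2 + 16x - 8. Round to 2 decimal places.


For a quadratic f(x) = ax^2 + bx + c with a > 0, the minimum is at the vertex.
Vertex x-coordinate: x = -b/(2a)
x = -(16) / (2 * 2)
x = -16/4 = -4
Substitute back to find the minimum value:
f(-4) = 2 * (-4)^2 + 16 * (-4) - 8
= 32 - 64 - 8
= -40 = -40.00

-40.00


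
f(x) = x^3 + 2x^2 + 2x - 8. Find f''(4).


First derivative:
f'(x) = 3x^2 + 4x + 2
Second derivative:
f''(x) = 6x + 4
Substitute x = 4:
f''(4) = 6 * 4 + 4
= 24 + 4
= 28

28


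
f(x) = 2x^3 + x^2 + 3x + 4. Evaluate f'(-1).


Differentiate f(x) = 2x^3 + x^2 + 3x + 4 term by term:
f'(x) = 6x^2 + 2x + 3
Substitute x = -1:
f'(-1) = 6 * (-1)^2 + 2 * (-1) + 3
= 6 - 2 + 3
= 7

7


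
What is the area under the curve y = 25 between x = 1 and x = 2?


The area under a constant function y = 25 is a rectangle.
Width = 2 - 1 = 1
Height = 25
Area = width * height
= 1 * 25
= 25

25


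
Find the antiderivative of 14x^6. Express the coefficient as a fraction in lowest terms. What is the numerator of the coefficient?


Apply the power rule for integration:
integral of ax^n dx = a/(n+1) * x^(n+1) + C
integral of 14x^6 dx
= 14/7 * x^7 + C
= 2 * x^7 + C
The coefficient in lowest terms is 2 = 2/1, so its numerator is 2

2


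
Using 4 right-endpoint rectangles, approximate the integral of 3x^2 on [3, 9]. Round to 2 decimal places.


Right Riemann sum uses right endpoints of each subinterval.
Interval: [3, 9], n = 4
dx = (9 - 3) / 4 = 3/2
Right endpoints: [9/2, 6, 15/2, 9]
f values: [243/4, 108, 675/4, 243]
Sum = dx * (sum of f values)
= 3/2 * 1161/2
= 3483/4 = 870.75

870.75


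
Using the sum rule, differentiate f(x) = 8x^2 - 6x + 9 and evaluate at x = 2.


Differentiate term by term using power and sum rules:
f(x) = 8x^2 - 6x + 9
f'(x) = 16x - 6
Substitute x = 2:
f'(2) = 16 * 2 - 6
= 32 - 6
= 26

26


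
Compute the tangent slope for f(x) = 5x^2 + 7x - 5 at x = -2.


The slope of the tangent line equals f'(x) at the point.
f(x) = 5x^2 + 7x - 5
f'(x) = 10x + 7
At x = -2:
f'(-2) = 10 * (-2) + 7
= -20 + 7
= -13

-13


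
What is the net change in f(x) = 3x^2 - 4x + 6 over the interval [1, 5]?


Net change = f(b) - f(a)
f(x) = 3x^2 - 4x + 6
Compute f(5):
f(5) = 3 * 5^2 - 4 * 5 + 6
= 75 - 20 + 6
= 61
Compute f(1):
f(1) = 3 * 1^2 - 4 * 1 + 6
= 3 - 4 + 6
= 5
Net change = 61 - 5 = 56

56


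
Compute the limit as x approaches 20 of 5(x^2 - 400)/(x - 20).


Direct substitution gives 0/0, so we factor the numerator.
Factor: 5(x^2 - 400) = 5 * (x - 20)(x + 20)
Cancel the common factor (x - 20):
5(x^2 - 400)/(x - 20) = 5 * (x + 20)
Now substitute x = 20:
= 5 * (20 + 20) = 200

200


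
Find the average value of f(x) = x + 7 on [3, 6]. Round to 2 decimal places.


Average value = 1/(b-a) * integral from a to b of f(x) dx
First compute the integral of x + 7:
F(x) = (1/2)x^2 + 7x
F(6) = 1/2 * 36 + 7 * 6 = 60
F(3) = 1/2 * 9 + 7 * 3 = 51/2
Integral = 60 - 51/2 = 69/2
Average = (69/2) / (6 - 3) = (69/2) / 3
= 23/2 = 11.50

11.50


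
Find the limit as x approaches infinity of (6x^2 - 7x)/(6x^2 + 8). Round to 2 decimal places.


For limits at infinity with equal-degree polynomials,
we compare leading coefficients.
Numerator leading term: 6x^2
Denominator leading term: 6x^2
Divide both by x^2:
lim = (6 - 7/x) / (6 + 8/x^2)
As x -> infinity, the 1/x and 1/x^2 terms vanish:
= 6/6 = 1 = 1.00

1.00


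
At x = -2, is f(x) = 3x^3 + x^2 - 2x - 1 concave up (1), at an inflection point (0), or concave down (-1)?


Concavity is determined by the sign of f''(x).
f(x) = 3x^3 + x^2 - 2x - 1
f'(x) = 9x^2 + 2x - 2
f''(x) = 18x + 2
f''(-2) = 18 * (-2) + 2
= -36 + 2
= -34
Since f''(-2) < 0, the function is concave down (-1)

-1


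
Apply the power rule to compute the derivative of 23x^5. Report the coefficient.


We apply the power rule: d/dx [ax^n] = a*n * x^(n-1)
d/dx [23x^5]
= 23 * 5 * x^(5-1)
= 115x^4
The coefficient is 115

115


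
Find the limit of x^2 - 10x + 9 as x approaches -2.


Since polynomials are continuous, we use direct substitution.
lim(x->-2) of x^2 - 10x + 9
= 1 * (-2)^2 - 10 * (-2) + 9
= 4 + 20 + 9
= 33

33


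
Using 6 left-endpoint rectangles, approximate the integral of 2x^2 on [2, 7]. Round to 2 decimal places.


Left Riemann sum uses left endpoints of each subinterval.
Interval: [2, 7], n = 6
dx = (7 - 2) / 6 = 5/6
Left endpoints: [2, 17/6, 11/3, 9/2, 16/3, 37/6]
f values: [8, 289/18, 242/9, 81/2, 512/9, 1369/18]
Sum = dx * (sum of f values)
= 5/6 * 4039/18
= 20195/108 ≈ 186.99

186.99


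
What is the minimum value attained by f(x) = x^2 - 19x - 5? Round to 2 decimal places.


For a quadratic f(x) = ax^2 + bx + c with a > 0, the minimum is at the vertex.
Vertex x-coordinate: x = -b/(2a)
x = -(-19) / (2 * 1)
x = 19/2
Substitute back to find the minimum value:
f(19/2) = 1 * (19/2)^2 - 19 * (19/2) - 5
= 361/4 - 361/2 - 5
= -381/4 = -95.25

-95.25


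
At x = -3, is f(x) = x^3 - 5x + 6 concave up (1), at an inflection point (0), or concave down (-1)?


Concavity is determined by the sign of f''(x).
f(x) = x^3 - 5x + 6
f'(x) = 3x^2 - 5
f''(x) = 6x
f''(-3) = 6 * (-3) + 0
= -18 + 0
= -18
Since f''(-3) < 0, the function is concave down (-1)

-1


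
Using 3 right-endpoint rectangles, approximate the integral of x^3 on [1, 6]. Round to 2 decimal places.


Right Riemann sum uses right endpoints of each subinterval.
Interval: [1, 6], n = 3
dx = (6 - 1) / 3 = 5/3
Right endpoints: [8/3, 13/3, 6]
f values: [512/27, 2197/27, 216]
Sum = dx * (sum of f values)
= 5/3 * 949/3
= 4745/9 ≈ 527.22

527.22


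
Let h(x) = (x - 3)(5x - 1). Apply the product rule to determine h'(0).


Let u(x) = x - 3 and v(x) = 5x - 1
u'(x) = 1
v'(x) = 5
Product rule: h'(x) = u'(x)*v(x) + u(x)*v'(x)
= 1 * (5x - 1) + (x - 3) * 5
At x = 0:
u(0) = 1 * 0 - 3 = -3
v(0) = 5 * 0 - 1 = -1
h'(0) = 1 * (-1) + (-3) * 5
= -1 - 15
= -16

-16


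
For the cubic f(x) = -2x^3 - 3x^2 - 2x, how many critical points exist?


Find where f'(x) = 0:
f(x) = -2x^3 - 3x^2 - 2x
f'(x) = -6x^2 - 6x - 2
This is a quadratic in x. Use the discriminant to count real roots.
Discriminant = (-6)^2 - 4 * (-6) * (-2)
= 36 - 48
= -12
Since discriminant < 0, f'(x) = 0 has no real solutions.
Number of critical points: 0

0


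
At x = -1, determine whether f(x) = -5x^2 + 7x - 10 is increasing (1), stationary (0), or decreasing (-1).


Compute f'(x) to determine behavior:
f'(x) = -10x + 7
f'(-1) = -10 * (-1) + 7
= 10 + 7
= 17
Since f'(-1) > 0, the function is increasing (1)

1


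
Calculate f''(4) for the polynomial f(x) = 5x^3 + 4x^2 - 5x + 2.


First derivative:
f'(x) = 15x^2 + 8x - 5
Second derivative:
f''(x) = 30x + 8
Substitute x = 4:
f''(4) = 30 * 4 + 8
= 120 + 8
= 128

128


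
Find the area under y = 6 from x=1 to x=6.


The area under a constant function y = 6 is a rectangle.
Width = 6 - 1 = 5
Height = 6
Area = width * height
= 5 * 6
= 30

30


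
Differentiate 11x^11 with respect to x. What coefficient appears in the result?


We apply the power rule: d/dx [ax^n] = a*n * x^(n-1)
d/dx [11x^11]
= 11 * 11 * x^(11-1)
= 121x^10
The coefficient is 121

121


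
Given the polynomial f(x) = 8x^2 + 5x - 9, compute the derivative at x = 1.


Differentiate term by term using power and sum rules:
f(x) = 8x^2 + 5x - 9
f'(x) = 16x + 5
Substitute x = 1:
f'(1) = 16 * 1 + 5
= 16 + 5
= 21

21


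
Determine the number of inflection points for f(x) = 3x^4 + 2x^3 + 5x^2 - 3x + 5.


Inflection points occur where f''(x) = 0 and concavity changes.
f(x) = 3x^4 + 2x^3 + 5x^2 - 3x + 5
f'(x) = 12x^3 + 6x^2 + 10x - 3
f''(x) = 36x^2 + 12x + 10
This is a quadratic in x. Use the discriminant to count real roots.
Discriminant = (12)^2 - 4 * 36 * 10
= 144 - 1440
= -1296
Since discriminant < 0, f''(x) = 0 has no real solutions.
Number of inflection points: 0

0


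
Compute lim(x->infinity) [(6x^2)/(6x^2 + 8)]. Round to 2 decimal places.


For limits at infinity with equal-degree polynomials,
we compare leading coefficients.
Numerator leading term: 6x^2
Denominator leading term: 6x^2
Divide both by x^2:
lim = (6) / (6 + 8/x^2)
As x -> infinity, the 1/x and 1/x^2 terms vanish:
= 6/6 = 1 = 1.00

1.00


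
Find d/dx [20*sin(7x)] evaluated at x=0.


Apply the chain rule to differentiate 20*sin(7x):
d/dx [20*sin(7x)]
= 20 * cos(7x) * d/dx(7x)
= 20 * 7 * cos(7x)
= 140 * cos(7x)
Evaluate at x = 0:
= 140 * cos(0)
= 140 * 1
= 140

140


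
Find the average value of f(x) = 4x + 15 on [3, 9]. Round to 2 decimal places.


Average value = 1/(b-a) * integral from a to b of f(x) dx
First compute the integral of 4x + 15:
F(x) = 2x^2 + 15x
F(9) = 2 * 81 + 15 * 9 = 297
F(3) = 2 * 9 + 15 * 3 = 63
Integral = 297 - 63 = 234
Average = 234 / (9 - 3) = 234 / 6
= 39 = 39.00

39.00


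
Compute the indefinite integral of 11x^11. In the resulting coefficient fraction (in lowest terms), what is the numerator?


Apply the power rule for integration:
integral of ax^n dx = a/(n+1) * x^(n+1) + C
integral of 11x^11 dx
= 11/12 * x^12 + C
The coefficient in lowest terms is 11/12, and its numerator is 11

11


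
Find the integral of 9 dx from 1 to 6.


The integral of a constant k over [a, b] equals k * (b - a).
integral from 1 to 6 of 9 dx
= 9 * (6 - 1)
= 9 * 5
= 45

45


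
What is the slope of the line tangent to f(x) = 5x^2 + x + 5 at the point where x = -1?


The slope of the tangent line equals f'(x) at the point.
f(x) = 5x^2 + x + 5
f'(x) = 10x + 1
At x = -1:
f'(-1) = 10 * (-1) + 1
= -10 + 1
= -9

-9


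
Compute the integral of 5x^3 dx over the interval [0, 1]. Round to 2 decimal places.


Find the antiderivative of 5x^3:
F(x) = 5/4 * x^4
Apply the Fundamental Theorem of Calculus:
F(1) - F(0)
= 5/4 * 1^4 - 5/4 * 0^4
= 5/4 * (1 - 0)
= 5/4 * 1
= 5/4 = 1.25

1.25


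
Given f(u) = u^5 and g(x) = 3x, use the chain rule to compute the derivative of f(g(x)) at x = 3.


Using the chain rule: (f(g(x)))' = f'(g(x)) * g'(x)
First, find g(3):
g(3) = 3 * 3 + 0 = 9
Next, f'(u) = 5u^4
And g'(x) = 3
So f'(g(3)) * g'(3)
= 5 * 9^4 * 3
= 5 * 6561 * 3
= 98415

98415


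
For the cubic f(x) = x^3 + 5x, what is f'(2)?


Differentiate f(x) = x^3 + 5x term by term:
f'(x) = 3x^2 + 5
Substitute x = 2:
f'(2) = 3 * 2^2 + 0 * 2 + 5
= 12 + 0 + 5
= 17

17


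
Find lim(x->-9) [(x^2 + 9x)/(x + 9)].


Direct substitution gives 0/0, so we factor the numerator.
Factor: (x^2 + 9x) = (x + 9)(x)
Cancel the common factor (x + 9):
(x^2 + 9x)/(x + 9) = (x)
Now substitute x = -9:
= (-9) - (0) = -9

-9


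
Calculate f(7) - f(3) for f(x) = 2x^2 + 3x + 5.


Net change = f(b) - f(a)
f(x) = 2x^2 + 3x + 5
Compute f(7):
f(7) = 2 * 7^2 + 3 * 7 + 5
= 98 + 21 + 5
= 124
Compute f(3):
f(3) = 2 * 3^2 + 3 * 3 + 5
= 18 + 9 + 5
= 32
Net change = 124 - 32 = 92

92


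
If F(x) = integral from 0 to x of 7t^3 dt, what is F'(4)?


By the Fundamental Theorem of Calculus (Part 1):
If F(x) = integral from 0 to x of f(t) dt, then F'(x) = f(x)
Here f(t) = 7t^3
So F'(x) = 7x^3
Evaluate at x = 4:
F'(4) = 7 * 4^3
= 7 * 64
= 448

448


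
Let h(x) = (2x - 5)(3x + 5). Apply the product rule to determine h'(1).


Let u(x) = 2x - 5 and v(x) = 3x + 5
u'(x) = 2
v'(x) = 3
Product rule: h'(x) = u'(x)*v(x) + u(x)*v'(x)
= 2 * (3x + 5) + (2x - 5) * 3
At x = 1:
u(1) = 2 * 1 - 5 = -3
v(1) = 3 * 1 + 5 = 8
h'(1) = 2 * 8 + (-3) * 3
= 16 - 9
= 7

7


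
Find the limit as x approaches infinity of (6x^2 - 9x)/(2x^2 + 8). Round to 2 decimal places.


For limits at infinity with equal-degree polynomials,
we compare leading coefficients.
Numerator leading term: 6x^2
Denominator leading term: 2x^2
Divide both by x^2:
lim = (6 - 9/x) / (2 + 8/x^2)
As x -> infinity, the 1/x and 1/x^2 terms vanish:
= 6/2 = 3 = 3.00

3.00


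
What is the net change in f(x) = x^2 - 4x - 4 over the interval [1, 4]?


Net change = f(b) - f(a)
f(x) = x^2 - 4x - 4
Compute f(4):
f(4) = 1 * 4^2 - 4 * 4 - 4
= 16 - 16 - 4
= -4
Compute f(1):
f(1) = 1 * 1^2 - 4 * 1 - 4
= 1 - 4 - 4
= -7
Net change = -4 - (-7) = 3

3


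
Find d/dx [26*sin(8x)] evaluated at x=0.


Apply the chain rule to differentiate 26*sin(8x):
d/dx [26*sin(8x)]
= 26 * cos(8x) * d/dx(8x)
= 26 * 8 * cos(8x)
= 208 * cos(8x)
Evaluate at x = 0:
= 208 * cos(0)
= 208 * 1
= 208

208


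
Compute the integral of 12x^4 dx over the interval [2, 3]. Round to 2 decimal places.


Find the antiderivative of 12x^4:
F(x) = 12/5 * x^5
Apply the Fundamental Theorem of Calculus:
F(3) - F(2)
= 12/5 * 3^5 - 12/5 * 2^5
= 12/5 * (243 - 32)
= 12/5 * 211
= 2532/5 = 506.40

506.40


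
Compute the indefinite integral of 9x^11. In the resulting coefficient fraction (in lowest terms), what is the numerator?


Apply the power rule for integration:
integral of ax^n dx = a/(n+1) * x^(n+1) + C
integral of 9x^11 dx
= 9/12 * x^12 + C
= 3/4 * x^12 + C
The coefficient in lowest terms is 3/4, and its numerator is 3

3


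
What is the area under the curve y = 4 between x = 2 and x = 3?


The area under a constant function y = 4 is a rectangle.
Width = 3 - 2 = 1
Height = 4
Area = width * height
= 1 * 4
= 4

4


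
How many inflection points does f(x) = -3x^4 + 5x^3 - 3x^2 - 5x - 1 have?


Inflection points occur where f''(x) = 0 and concavity changes.
f(x) = -3x^4 + 5x^3 - 3x^2 - 5x - 1
f'(x) = -12x^3 + 15x^2 - 6x - 5
f''(x) = -36x^2 + 30x - 6
This is a quadratic in x. Use the discriminant to count real roots.
Discriminant = (30)^2 - 4 * (-36) * (-6)
= 900 - 864
= 36
Since discriminant > 0, f''(x) = 0 has 2 distinct real solutions.
A quadratic with two distinct real roots changes sign at each root, so concavity changes at both.
Number of inflection points: 2

2


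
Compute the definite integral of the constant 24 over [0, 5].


The integral of a constant k over [a, b] equals k * (b - a).
integral from 0 to 5 of 24 dx
= 24 * (5 - 0)
= 24 * 5
= 120

120


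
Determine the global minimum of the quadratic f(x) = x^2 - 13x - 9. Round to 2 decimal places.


For a quadratic f(x) = ax^2 + bx + c with a > 0, the minimum is at the vertex.
Vertex x-coordinate: x = -b/(2a)
x = -(-13) / (2 * 1)
x = 13/2
Substitute back to find the minimum value:
f(13/2) = 1 * (13/2)^2 - 13 * (13/2) - 9
= 169/4 - 169/2 - 9
= -205/4 = -51.25

-51.25


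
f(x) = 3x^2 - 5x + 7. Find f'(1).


Differentiate term by term using power and sum rules:
f(x) = 3x^2 - 5x + 7
f'(x) = 6x - 5
Substitute x = 1:
f'(1) = 6 * 1 - 5
= 6 - 5
= 1

1


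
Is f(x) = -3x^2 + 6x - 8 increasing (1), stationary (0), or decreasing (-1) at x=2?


Compute f'(x) to determine behavior:
f'(x) = -6x + 6
f'(2) = -6 * 2 + 6
= -12 + 6
= -6
Since f'(2) < 0, the function is decreasing (-1)

-1


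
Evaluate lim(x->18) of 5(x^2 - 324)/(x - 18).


Direct substitution gives 0/0, so we factor the numerator.
Factor: 5(x^2 - 324) = 5 * (x - 18)(x + 18)
Cancel the common factor (x - 18):
5(x^2 - 324)/(x - 18) = 5 * (x + 18)
Now substitute x = 18:
= 5 * (18 + 18) = 180

180


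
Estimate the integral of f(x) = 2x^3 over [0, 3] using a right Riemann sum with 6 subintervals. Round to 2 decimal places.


Right Riemann sum uses right endpoints of each subinterval.
Interval: [0, 3], n = 6
dx = (3 - 0) / 6 = 1/2
Right endpoints: [1/2, 1, 3/2, 2, 5/2, 3]
f values: [1/4, 2, 27/4, 16, 125/4, 54]
Sum = dx * (sum of f values)
= 1/2 * 441/4
= 441/8 ≈ 55.13

55.13


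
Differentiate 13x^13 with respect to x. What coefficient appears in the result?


We apply the power rule: d/dx [ax^n] = a*n * x^(n-1)
d/dx [13x^13]
= 13 * 13 * x^(13-1)
= 169x^12
The coefficient is 169

169


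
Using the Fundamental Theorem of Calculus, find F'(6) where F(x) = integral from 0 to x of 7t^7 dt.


By the Fundamental Theorem of Calculus (Part 1):
If F(x) = integral from 0 to x of f(t) dt, then F'(x) = f(x)
Here f(t) = 7t^7
So F'(x) = 7x^7
Evaluate at x = 6:
F'(6) = 7 * 6^7
= 7 * 279936
= 1959552

1959552


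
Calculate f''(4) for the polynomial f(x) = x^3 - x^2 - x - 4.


First derivative:
f'(x) = 3x^2 - 2x - 1
Second derivative:
f''(x) = 6x - 2
Substitute x = 4:
f''(4) = 6 * 4 - 2
= 24 - 2
= 22

22


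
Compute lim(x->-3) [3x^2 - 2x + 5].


Since polynomials are continuous, we use direct substitution.
lim(x->-3) of 3x^2 - 2x + 5
= 3 * (-3)^2 - 2 * (-3) + 5
= 27 + 6 + 5
= 38

38


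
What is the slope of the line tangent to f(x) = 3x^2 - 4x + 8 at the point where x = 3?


The slope of the tangent line equals f'(x) at the point.
f(x) = 3x^2 - 4x + 8
f'(x) = 6x - 4
At x = 3:
f'(3) = 6 * 3 - 4
= 18 - 4
= 14

14


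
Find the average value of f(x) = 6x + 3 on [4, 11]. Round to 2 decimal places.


Average value = 1/(b-a) * integral from a to b of f(x) dx
First compute the integral of 6x + 3:
F(x) = 3x^2 + 3x
F(11) = 3 * 121 + 3 * 11 = 396
F(4) = 3 * 16 + 3 * 4 = 60
Integral = 396 - 60 = 336
Average = 336 / (11 - 4) = 336 / 7
= 48 = 48.00

48.00


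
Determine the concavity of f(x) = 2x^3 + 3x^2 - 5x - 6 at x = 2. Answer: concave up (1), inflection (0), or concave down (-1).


Concavity is determined by the sign of f''(x).
f(x) = 2x^3 + 3x^2 - 5x - 6
f'(x) = 6x^2 + 6x - 5
f''(x) = 12x + 6
f''(2) = 12 * 2 + 6
= 24 + 6
= 30
Since f''(2) > 0, the function is concave up (1)

1


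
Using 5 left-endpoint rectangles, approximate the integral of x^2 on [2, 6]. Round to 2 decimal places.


Left Riemann sum uses left endpoints of each subinterval.
Interval: [2, 6], n = 5
dx = (6 - 2) / 5 = 4/5
Left endpoints: [2, 14/5, 18/5, 22/5, 26/5]
f values: [4, 196/25, 324/25, 484/25, 676/25]
Sum = dx * (sum of f values)
= 4/5 * 356/5
= 1424/25 = 56.96

56.96


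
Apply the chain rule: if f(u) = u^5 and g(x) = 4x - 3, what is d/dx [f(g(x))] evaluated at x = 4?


Using the chain rule: (f(g(x)))' = f'(g(x)) * g'(x)
First, find g(4):
g(4) = 4 * 4 - 3 = 13
Next, f'(u) = 5u^4
And g'(x) = 4
So f'(g(4)) * g'(4)
= 5 * 13^4 * 4
= 5 * 28561 * 4
= 571220

571220


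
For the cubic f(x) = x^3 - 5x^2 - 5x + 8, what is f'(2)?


Differentiate f(x) = x^3 - 5x^2 - 5x + 8 term by term:
f'(x) = 3x^2 - 10x - 5
Substitute x = 2:
f'(2) = 3 * 2^2 - 10 * 2 - 5
= 12 - 20 - 5
= -13

-13


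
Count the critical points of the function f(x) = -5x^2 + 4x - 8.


Find where f'(x) = 0:
f'(x) = -10x + 4
Set f'(x) = 0:
-10x + 4 = 0
x = -4 / (-10) = 2/5
This is a linear equation in x, so there is exactly one solution.
Number of critical points: 1

1


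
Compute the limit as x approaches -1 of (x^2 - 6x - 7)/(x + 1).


Direct substitution gives 0/0, so we factor the numerator.
Factor: (x^2 - 6x - 7) = (x + 1)(x - 7)
Cancel the common factor (x + 1):
(x^2 - 6x - 7)/(x + 1) = (x - 7)
Now substitute x = -1:
= (-1) - (7) = -8

-8


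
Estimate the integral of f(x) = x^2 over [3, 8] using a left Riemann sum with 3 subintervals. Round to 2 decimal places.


Left Riemann sum uses left endpoints of each subinterval.
Interval: [3, 8], n = 3
dx = (8 - 3) / 3 = 5/3
Left endpoints: [3, 14/3, 19/3]
f values: [9, 196/9, 361/9]
Sum = dx * (sum of f values)
= 5/3 * 638/9
= 3190/27 ≈ 118.15

118.15


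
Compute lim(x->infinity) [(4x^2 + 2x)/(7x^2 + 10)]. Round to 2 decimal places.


For limits at infinity with equal-degree polynomials,
we compare leading coefficients.
Numerator leading term: 4x^2
Denominator leading term: 7x^2
Divide both by x^2:
lim = (4 + 2/x) / (7 + 10/x^2)
As x -> infinity, the 1/x and 1/x^2 terms vanish:
= 4/7 ≈ 0.57

0.57


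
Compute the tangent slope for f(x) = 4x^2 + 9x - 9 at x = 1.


The slope of the tangent line equals f'(x) at the point.
f(x) = 4x^2 + 9x - 9
f'(x) = 8x + 9
At x = 1:
f'(1) = 8 * 1 + 9
= 8 + 9
= 17

17


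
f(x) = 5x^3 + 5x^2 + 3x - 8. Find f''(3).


First derivative:
f'(x) = 15x^2 + 10x + 3
Second derivative:
f''(x) = 30x + 10
Substitute x = 3:
f''(3) = 30 * 3 + 10
= 90 + 10
= 100

100


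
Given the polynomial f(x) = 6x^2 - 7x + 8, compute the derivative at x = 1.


Differentiate term by term using power and sum rules:
f(x) = 6x^2 - 7x + 8
f'(x) = 12x - 7
Substitute x = 1:
f'(1) = 12 * 1 - 7
= 12 - 7
= 5

5


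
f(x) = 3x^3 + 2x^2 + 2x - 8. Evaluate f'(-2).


Differentiate f(x) = 3x^3 + 2x^2 + 2x - 8 term by term:
f'(x) = 9x^2 + 4x + 2
Substitute x = -2:
f'(-2) = 9 * (-2)^2 + 4 * (-2) + 2
= 36 - 8 + 2
= 30

30


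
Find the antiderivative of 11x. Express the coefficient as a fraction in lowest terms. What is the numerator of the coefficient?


Apply the power rule for integration:
integral of ax^n dx = a/(n+1) * x^(n+1) + C
integral of 11x dx
= 11/2 * x^2 + C
The coefficient in lowest terms is 11/2, and its numerator is 11

11


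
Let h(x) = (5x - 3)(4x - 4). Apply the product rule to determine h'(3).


Let u(x) = 5x - 3 and v(x) = 4x - 4
u'(x) = 5
v'(x) = 4
Product rule: h'(x) = u'(x)*v(x) + u(x)*v'(x)
= 5 * (4x - 4) + (5x - 3) * 4
At x = 3:
u(3) = 5 * 3 - 3 = 12
v(3) = 4 * 3 - 4 = 8
h'(3) = 5 * 8 + 12 * 4
= 40 + 48
= 88

88


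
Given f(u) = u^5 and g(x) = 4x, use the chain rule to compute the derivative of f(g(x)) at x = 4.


Using the chain rule: (f(g(x)))' = f'(g(x)) * g'(x)
First, find g(4):
g(4) = 4 * 4 + 0 = 16
Next, f'(u) = 5u^4
And g'(x) = 4
So f'(g(4)) * g'(4)
= 5 * 16^4 * 4
= 5 * 65536 * 4
= 1310720

1310720


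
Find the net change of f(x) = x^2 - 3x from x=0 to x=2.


Net change = f(b) - f(a)
f(x) = x^2 - 3x
Compute f(2):
f(2) = 1 * 2^2 - 3 * 2 + 0
= 4 - 6 + 0
= -2
Compute f(0):
f(0) = 1 * 0^2 - 3 * 0 + 0
= 0 + 0 + 0
= 0
Net change = -2 - 0 = -2

-2


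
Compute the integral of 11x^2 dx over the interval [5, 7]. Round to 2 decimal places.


Find the antiderivative of 11x^2:
F(x) = 11/3 * x^3
Apply the Fundamental Theorem of Calculus:
F(7) - F(5)
= 11/3 * 7^3 - 11/3 * 5^3
= 11/3 * (343 - 125)
= 11/3 * 218
= 2398/3 ≈ 799.33

799.33


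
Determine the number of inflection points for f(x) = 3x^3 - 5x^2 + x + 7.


Inflection points occur where f''(x) = 0 and concavity changes.
f(x) = 3x^3 - 5x^2 + x + 7
f'(x) = 9x^2 - 10x + 1
f''(x) = 18x - 10
Set f''(x) = 0:
18x - 10 = 0
x = 10 / 18 = 5/9
Since f''(x) is linear (degree 1), it changes sign at this point.
Therefore there is exactly 1 inflection point.

1


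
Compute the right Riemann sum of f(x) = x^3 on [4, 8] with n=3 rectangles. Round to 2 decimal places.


Right Riemann sum uses right endpoints of each subinterval.
Interval: [4, 8], n = 3
dx = (8 - 4) / 3 = 4/3
Right endpoints: [16/3, 20/3, 8]
f values: [4096/27, 8000/27, 512]
Sum = dx * (sum of f values)
= 4/3 * 960
= 1280 = 1280.00

1280.00


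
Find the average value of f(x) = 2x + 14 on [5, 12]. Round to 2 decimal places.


Average value = 1/(b-a) * integral from a to b of f(x) dx
First compute the integral of 2x + 14:
F(x) = x^2 + 14x
F(12) = 1 * 144 + 14 * 12 = 312
F(5) = 1 * 25 + 14 * 5 = 95
Integral = 312 - 95 = 217
Average = 217 / (12 - 5) = 217 / 7
= 31 = 31.00

31.00


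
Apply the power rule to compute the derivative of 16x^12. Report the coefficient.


We apply the power rule: d/dx [ax^n] = a*n * x^(n-1)
d/dx [16x^12]
= 16 * 12 * x^(12-1)
= 192x^11
The coefficient is 192

192


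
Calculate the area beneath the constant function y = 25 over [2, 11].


The area under a constant function y = 25 is a rectangle.
Width = 11 - 2 = 9
Height = 25
Area = width * height
= 9 * 25
= 225

225


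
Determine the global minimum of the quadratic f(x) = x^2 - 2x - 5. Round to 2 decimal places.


For a quadratic f(x) = ax^2 + bx + c with a > 0, the minimum is at the vertex.
Vertex x-coordinate: x = -b/(2a)
x = -(-2) / (2 * 1)
x = 2/2 = 1
Substitute back to find the minimum value:
f(1) = 1 * 1^2 - 2 * 1 - 5
= 1 - 2 - 5
= -6 = -6.00

-6.00


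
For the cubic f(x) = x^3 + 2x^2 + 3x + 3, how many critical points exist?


Find where f'(x) = 0:
f(x) = x^3 + 2x^2 + 3x + 3
f'(x) = 3x^2 + 4x + 3
This is a quadratic in x. Use the discriminant to count real roots.
Discriminant = (4)^2 - 4 * 3 * 3
= 16 - 36
= -20
Since discriminant < 0, f'(x) = 0 has no real solutions.
Number of critical points: 0

0


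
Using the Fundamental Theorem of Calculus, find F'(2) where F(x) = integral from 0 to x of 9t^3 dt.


By the Fundamental Theorem of Calculus (Part 1):
If F(x) = integral from 0 to x of f(t) dt, then F'(x) = f(x)
Here f(t) = 9t^3
So F'(x) = 9x^3
Evaluate at x = 2:
F'(2) = 9 * 2^3
= 9 * 8
= 72

72


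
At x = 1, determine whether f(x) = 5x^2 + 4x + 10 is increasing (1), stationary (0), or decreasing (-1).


Compute f'(x) to determine behavior:
f'(x) = 10x + 4
f'(1) = 10 * 1 + 4
= 10 + 4
= 14
Since f'(1) > 0, the function is increasing (1)

1


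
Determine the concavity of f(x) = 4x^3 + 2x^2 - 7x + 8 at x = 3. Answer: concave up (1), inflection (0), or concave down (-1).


Concavity is determined by the sign of f''(x).
f(x) = 4x^3 + 2x^2 - 7x + 8
f'(x) = 12x^2 + 4x - 7
f''(x) = 24x + 4
f''(3) = 24 * 3 + 4
= 72 + 4
= 76
Since f''(3) > 0, the function is concave up (1)

1


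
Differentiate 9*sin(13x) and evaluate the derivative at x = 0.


Apply the chain rule to differentiate 9*sin(13x):
d/dx [9*sin(13x)]
= 9 * cos(13x) * d/dx(13x)
= 9 * 13 * cos(13x)
= 117 * cos(13x)
Evaluate at x = 0:
= 117 * cos(0)
= 117 * 1
= 117

117


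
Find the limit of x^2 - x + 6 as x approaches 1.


Since polynomials are continuous, we use direct substitution.
lim(x->1) of x^2 - x + 6
= 1 * 1^2 - 1 * 1 + 6
= 1 - 1 + 6
= 6

6


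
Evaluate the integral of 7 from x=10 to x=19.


The integral of a constant k over [a, b] equals k * (b - a).
integral from 10 to 19 of 7 dx
= 7 * (19 - 10)
= 7 * 9
= 63

63


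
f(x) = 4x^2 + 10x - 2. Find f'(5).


Differentiate term by term using power and sum rules:
f(x) = 4x^2 + 10x - 2
f'(x) = 8x + 10
Substitute x = 5:
f'(5) = 8 * 5 + 10
= 40 + 10
= 50

50


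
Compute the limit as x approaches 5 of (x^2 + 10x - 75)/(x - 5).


Direct substitution gives 0/0, so we factor the numerator.
Factor: (x^2 + 10x - 75) = (x - 5)(x + 15)
Cancel the common factor (x - 5):
(x^2 + 10x - 75)/(x - 5) = (x + 15)
Now substitute x = 5:
= (5) - (-15) = 20

20


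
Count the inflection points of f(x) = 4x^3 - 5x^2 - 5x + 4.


Inflection points occur where f''(x) = 0 and concavity changes.
f(x) = 4x^3 - 5x^2 - 5x + 4
f'(x) = 12x^2 - 10x - 5
f''(x) = 24x - 10
Set f''(x) = 0:
24x - 10 = 0
x = 10 / 24 = 5/12
Since f''(x) is linear (degree 1), it changes sign at this point.
Therefore there is exactly 1 inflection point.

1


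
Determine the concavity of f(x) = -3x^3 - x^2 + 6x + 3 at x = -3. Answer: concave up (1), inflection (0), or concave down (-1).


Concavity is determined by the sign of f''(x).
f(x) = -3x^3 - x^2 + 6x + 3
f'(x) = -9x^2 - 2x + 6
f''(x) = -18x - 2
f''(-3) = -18 * (-3) - 2
= 54 - 2
= 52
Since f''(-3) > 0, the function is concave up (1)

1


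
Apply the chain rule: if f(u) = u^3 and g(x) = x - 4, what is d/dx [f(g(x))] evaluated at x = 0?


Using the chain rule: (f(g(x)))' = f'(g(x)) * g'(x)
First, find g(0):
g(0) = 1 * 0 - 4 = -4
Next, f'(u) = 3u^2
And g'(x) = 1
So f'(g(0)) * g'(0)
= 3 * (-4)^2 * 1
= 3 * 16 * 1
= 48

48


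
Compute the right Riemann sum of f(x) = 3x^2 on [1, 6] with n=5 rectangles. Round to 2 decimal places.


Right Riemann sum uses right endpoints of each subinterval.
Interval: [1, 6], n = 5
dx = (6 - 1) / 5 = 1
Right endpoints: [2, 3, 4, 5, 6]
f values: [12, 27, 48, 75, 108]
Sum = dx * (sum of f values)
= 1 * 270
= 270 = 270.00

270.00


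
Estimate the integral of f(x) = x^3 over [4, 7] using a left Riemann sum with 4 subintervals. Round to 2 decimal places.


Left Riemann sum uses left endpoints of each subinterval.
Interval: [4, 7], n = 4
dx = (7 - 4) / 4 = 3/4
Left endpoints: [4, 19/4, 11/2, 25/4]
f values: [64, 6859/64, 1331/8, 15625/64]
Sum = dx * (sum of f values)
= 3/4 * 9307/16
= 27921/64 ≈ 436.27

436.27


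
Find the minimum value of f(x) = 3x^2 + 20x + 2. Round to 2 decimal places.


For a quadratic f(x) = ax^2 + bx + c with a > 0, the minimum is at the vertex.
Vertex x-coordinate: x = -b/(2a)
x = -(20) / (2 * 3)
x = -20/6 = -10/3
Substitute back to find the minimum value:
f(-10/3) = 3 * (-10/3)^2 + 20 * (-10/3) + 2
= 100/3 - 200/3 + 2
= -94/3 ≈ -31.33

-31.33


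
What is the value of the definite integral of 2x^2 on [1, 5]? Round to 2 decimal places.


Find the antiderivative of 2x^2:
F(x) = 2/3 * x^3
Apply the Fundamental Theorem of Calculus:
F(5) - F(1)
= 2/3 * 5^3 - 2/3 * 1^3
= 2/3 * (125 - 1)
= 2/3 * 124
= 248/3 ≈ 82.67

82.67


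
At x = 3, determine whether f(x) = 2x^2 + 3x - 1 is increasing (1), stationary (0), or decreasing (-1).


Compute f'(x) to determine behavior:
f'(x) = 4x + 3
f'(3) = 4 * 3 + 3
= 12 + 3
= 15
Since f'(3) > 0, the function is increasing (1)

1


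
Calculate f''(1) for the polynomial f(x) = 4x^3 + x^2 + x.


First derivative:
f'(x) = 12x^2 + 2x + 1
Second derivative:
f''(x) = 24x + 2
Substitute x = 1:
f''(1) = 24 * 1 + 2
= 24 + 2
= 26

26


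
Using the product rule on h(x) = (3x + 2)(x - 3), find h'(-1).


Let u(x) = 3x + 2 and v(x) = x - 3
u'(x) = 3
v'(x) = 1
Product rule: h'(x) = u'(x)*v(x) + u(x)*v'(x)
= 3 * (x - 3) + (3x + 2) * 1
At x = -1:
u(-1) = 3 * (-1) + 2 = -1
v(-1) = 1 * (-1) - 3 = -4
h'(-1) = 3 * (-4) + (-1) * 1
= -12 - 1
= -13

-13


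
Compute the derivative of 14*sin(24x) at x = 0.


Apply the chain rule to differentiate 14*sin(24x):
d/dx [14*sin(24x)]
= 14 * cos(24x) * d/dx(24x)
= 14 * 24 * cos(24x)
= 336 * cos(24x)
Evaluate at x = 0:
= 336 * cos(0)
= 336 * 1
= 336

336


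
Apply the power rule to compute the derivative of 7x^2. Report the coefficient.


We apply the power rule: d/dx [ax^n] = a*n * x^(n-1)
d/dx [7x^2]
= 7 * 2 * x^(2-1)
= 14x
The coefficient is 14

14


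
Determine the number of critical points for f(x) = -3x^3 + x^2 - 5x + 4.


Find where f'(x) = 0:
f(x) = -3x^3 + x^2 - 5x + 4
f'(x) = -9x^2 + 2x - 5
This is a quadratic in x. Use the discriminant to count real roots.
Discriminant = (2)^2 - 4 * (-9) * (-5)
= 4 - 180
= -176
Since discriminant < 0, f'(x) = 0 has no real solutions.
Number of critical points: 0

0


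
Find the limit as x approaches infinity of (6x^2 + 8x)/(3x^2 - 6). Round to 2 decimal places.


For limits at infinity with equal-degree polynomials,
we compare leading coefficients.
Numerator leading term: 6x^2
Denominator leading term: 3x^2
Divide both by x^2:
lim = (6 + 8/x) / (3 - 6/x^2)
As x -> infinity, the 1/x and 1/x^2 terms vanish:
= 6/3 = 2 = 2.00

2.00


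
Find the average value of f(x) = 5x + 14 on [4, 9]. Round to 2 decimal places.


Average value = 1/(b-a) * integral from a to b of f(x) dx
First compute the integral of 5x + 14:
F(x) = (5/2)x^2 + 14x
F(9) = 5/2 * 81 + 14 * 9 = 657/2
F(4) = 5/2 * 16 + 14 * 4 = 96
Integral = 657/2 - 96 = 465/2
Average = (465/2) / (9 - 4) = (465/2) / 5
= 93/2 = 46.50

46.50


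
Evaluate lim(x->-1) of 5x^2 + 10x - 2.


Since polynomials are continuous, we use direct substitution.
lim(x->-1) of 5x^2 + 10x - 2
= 5 * (-1)^2 + 10 * (-1) - 2
= 5 - 10 - 2
= -7

-7


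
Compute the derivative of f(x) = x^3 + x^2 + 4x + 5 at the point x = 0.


Differentiate f(x) = x^3 + x^2 + 4x + 5 term by term:
f'(x) = 3x^2 + 2x + 4
Substitute x = 0:
f'(0) = 3 * 0^2 + 2 * 0 + 4
= 0 + 0 + 4
= 4

4


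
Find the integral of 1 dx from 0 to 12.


The integral of a constant k over [a, b] equals k * (b - a).
integral from 0 to 12 of 1 dx
= 1 * (12 - 0)
= 1 * 12
= 12

12


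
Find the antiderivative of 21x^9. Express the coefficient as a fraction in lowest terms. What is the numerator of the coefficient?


Apply the power rule for integration:
integral of ax^n dx = a/(n+1) * x^(n+1) + C
integral of 21x^9 dx
= 21/10 * x^10 + C
The coefficient in lowest terms is 21/10, and its numerator is 21

21


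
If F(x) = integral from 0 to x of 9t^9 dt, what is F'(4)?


By the Fundamental Theorem of Calculus (Part 1):
If F(x) = integral from 0 to x of f(t) dt, then F'(x) = f(x)
Here f(t) = 9t^9
So F'(x) = 9x^9
Evaluate at x = 4:
F'(4) = 9 * 4^9
= 9 * 262144
= 2359296

2359296


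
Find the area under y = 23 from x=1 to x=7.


The area under a constant function y = 23 is a rectangle.
Width = 7 - 1 = 6
Height = 23
Area = width * height
= 6 * 23
= 138

138


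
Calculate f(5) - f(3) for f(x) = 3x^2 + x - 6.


Net change = f(b) - f(a)
f(x) = 3x^2 + x - 6
Compute f(5):
f(5) = 3 * 5^2 + 1 * 5 - 6
= 75 + 5 - 6
= 74
Compute f(3):
f(3) = 3 * 3^2 + 1 * 3 - 6
= 27 + 3 - 6
= 24
Net change = 74 - 24 = 50

50


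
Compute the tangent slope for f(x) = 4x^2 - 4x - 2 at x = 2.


The slope of the tangent line equals f'(x) at the point.
f(x) = 4x^2 - 4x - 2
f'(x) = 8x - 4
At x = 2:
f'(2) = 8 * 2 - 4
= 16 - 4
= 12

12


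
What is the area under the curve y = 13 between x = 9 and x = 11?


The area under a constant function y = 13 is a rectangle.
Width = 11 - 9 = 2
Height = 13
Area = width * height
= 2 * 13
= 26

26


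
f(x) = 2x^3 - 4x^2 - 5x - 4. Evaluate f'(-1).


Differentiate f(x) = 2x^3 - 4x^2 - 5x - 4 term by term:
f'(x) = 6x^2 - 8x - 5
Substitute x = -1:
f'(-1) = 6 * (-1)^2 - 8 * (-1) - 5
= 6 + 8 - 5
= 9

9


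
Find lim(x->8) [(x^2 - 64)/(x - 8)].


Direct substitution gives 0/0, so we factor the numerator.
Factor: (x^2 - 64) = (x - 8)(x + 8)
Cancel the common factor (x - 8):
(x^2 - 64)/(x - 8) = (x + 8)
Now substitute x = 8:
= (8) - (-8) = 16

16


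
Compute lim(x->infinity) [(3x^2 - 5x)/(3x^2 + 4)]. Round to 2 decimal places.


For limits at infinity with equal-degree polynomials,
we compare leading coefficients.
Numerator leading term: 3x^2
Denominator leading term: 3x^2
Divide both by x^2:
lim = (3 - 5/x) / (3 + 4/x^2)
As x -> infinity, the 1/x and 1/x^2 terms vanish:
= 3/3 = 1 = 1.00

1.00


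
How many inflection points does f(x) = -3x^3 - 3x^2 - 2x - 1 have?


Inflection points occur where f''(x) = 0 and concavity changes.
f(x) = -3x^3 - 3x^2 - 2x - 1
f'(x) = -9x^2 - 6x - 2
f''(x) = -18x - 6
Set f''(x) = 0:
-18x - 6 = 0
x = 6 / (-18) = -1/3
Since f''(x) is linear (degree 1), it changes sign at this point.
Therefore there is exactly 1 inflection point.

1


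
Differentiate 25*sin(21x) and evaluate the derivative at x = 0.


Apply the chain rule to differentiate 25*sin(21x):
d/dx [25*sin(21x)]
= 25 * cos(21x) * d/dx(21x)
= 25 * 21 * cos(21x)
= 525 * cos(21x)
Evaluate at x = 0:
= 525 * cos(0)
= 525 * 1
= 525

525


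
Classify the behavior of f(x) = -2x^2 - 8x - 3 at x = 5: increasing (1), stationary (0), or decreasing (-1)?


Compute f'(x) to determine behavior:
f'(x) = -4x - 8
f'(5) = -4 * 5 - 8
= -20 - 8
= -28
Since f'(5) < 0, the function is decreasing (-1)

-1
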